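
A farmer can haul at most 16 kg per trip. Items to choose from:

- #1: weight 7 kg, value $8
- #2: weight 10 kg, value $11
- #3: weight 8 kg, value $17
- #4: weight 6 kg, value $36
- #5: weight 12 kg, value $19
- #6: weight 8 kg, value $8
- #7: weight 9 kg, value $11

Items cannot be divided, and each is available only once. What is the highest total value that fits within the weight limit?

Check high-value combinations within 16 kg:
- #3+#4: weight 8+6=14, value 17+36=53
- #4+#7: weight 6+9=15, value 36+11=47
- #2+#4: weight 10+6=16, value 11+36=47
- #1+#4: weight 7+6=13, value 8+36=44
- #4+#6: weight 6+8=14, value 36+8=44
Best: $53.

$53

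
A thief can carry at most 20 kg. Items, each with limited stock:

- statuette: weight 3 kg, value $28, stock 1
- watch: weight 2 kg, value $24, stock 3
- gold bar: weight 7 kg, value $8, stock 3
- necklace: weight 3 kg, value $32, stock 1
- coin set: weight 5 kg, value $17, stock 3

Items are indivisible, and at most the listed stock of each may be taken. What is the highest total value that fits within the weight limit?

Top feasible selections:
- 1×statuette + 3×watch + 1×necklace + 1×coin set: weight 17, value 149
- 1×statuette + 2×watch + 1×necklace + 2×coin set: weight 20, value 142
- 1×statuette + 3×watch + 1×gold bar + 1×necklace: weight 19, value 140
Best: $149.

$149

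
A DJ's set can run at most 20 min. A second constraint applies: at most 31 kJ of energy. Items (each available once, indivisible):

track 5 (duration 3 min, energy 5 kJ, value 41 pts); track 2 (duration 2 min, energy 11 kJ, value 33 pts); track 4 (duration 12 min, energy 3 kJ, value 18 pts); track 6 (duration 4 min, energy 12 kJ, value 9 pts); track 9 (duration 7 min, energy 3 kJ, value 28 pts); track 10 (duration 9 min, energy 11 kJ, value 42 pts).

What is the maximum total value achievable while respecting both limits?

Feasible sets respecting both limits:
- track 5+track 2+track 10: duration 14, energy 27, value 116
- track 5+track 2+track 6+track 9: duration 16, energy 31, value 111
- track 5+track 9+track 10: duration 19, energy 19, value 111
- track 2+track 9+track 10: duration 18, energy 25, value 103
Best: 116 pts.

116 pts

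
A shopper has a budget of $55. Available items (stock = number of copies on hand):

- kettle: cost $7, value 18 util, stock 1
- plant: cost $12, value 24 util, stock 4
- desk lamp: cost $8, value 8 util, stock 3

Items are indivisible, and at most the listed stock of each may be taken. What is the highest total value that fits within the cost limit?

114 util

Top feasible selections:
- 1×kettle + 4×plant: cost 55, value 114
- 1×kettle + 3×plant + 1×desk lamp: cost 51, value 98
- 4×plant: cost 48, value 96
- 1×kettle + 3×plant: cost 43, value 90
Best: 114 util.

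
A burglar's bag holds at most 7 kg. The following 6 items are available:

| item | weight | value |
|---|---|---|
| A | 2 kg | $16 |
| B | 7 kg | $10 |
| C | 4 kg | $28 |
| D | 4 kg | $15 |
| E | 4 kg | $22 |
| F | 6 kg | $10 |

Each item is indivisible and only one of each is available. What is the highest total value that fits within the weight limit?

$44

This is a 0/1 knapsack; check combinations near the capacity.
- A+C: weight 2+4=6, value 16+28=44
- A+E: weight 2+4=6, value 16+22=38
- A+D: weight 2+4=6, value 16+15=31
- C: weight 4, value 28
- E: weight 4, value 22
Best: $44.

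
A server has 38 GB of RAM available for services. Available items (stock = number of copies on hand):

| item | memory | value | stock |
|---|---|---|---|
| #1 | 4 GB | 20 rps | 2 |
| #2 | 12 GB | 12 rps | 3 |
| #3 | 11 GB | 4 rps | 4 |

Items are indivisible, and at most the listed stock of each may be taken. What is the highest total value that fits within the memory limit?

Best selections within memory 38 and stock limits:
- 2×#1 + 2×#2: memory 32, value 64
- 2×#1 + 1×#2 + 1×#3: memory 31, value 56
- 2×#1 + 1×#2: memory 20, value 52
Best: 64 rps.

64 rps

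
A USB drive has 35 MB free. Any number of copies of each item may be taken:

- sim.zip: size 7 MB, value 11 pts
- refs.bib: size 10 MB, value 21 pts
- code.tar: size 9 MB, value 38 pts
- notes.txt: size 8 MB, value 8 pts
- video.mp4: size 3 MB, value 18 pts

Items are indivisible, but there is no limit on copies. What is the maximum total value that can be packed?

198 pts

Best value-per-unit is video.mp4 at 18/3, and filling with it alone uses size 11×3=33. No mix of the others beats 11×18 = 198.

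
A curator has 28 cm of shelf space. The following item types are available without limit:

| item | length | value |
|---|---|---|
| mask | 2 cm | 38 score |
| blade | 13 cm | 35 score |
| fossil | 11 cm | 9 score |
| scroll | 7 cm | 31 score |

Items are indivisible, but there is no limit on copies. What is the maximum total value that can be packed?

532 score

Best value-per-unit is mask at 38/2, and filling with it alone uses length 14×2=28. No mix of the others beats 14×38 = 532.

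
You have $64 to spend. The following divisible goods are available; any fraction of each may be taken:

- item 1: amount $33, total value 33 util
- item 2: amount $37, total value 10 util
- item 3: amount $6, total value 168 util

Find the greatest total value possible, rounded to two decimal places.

Take in order of value per unit:
- item 3 (168/6 per unit): all 6 → value 168, running total 168.00
- item 1 (33/33 per unit): all 33 → value 33, running total 201.00
- item 2 (10/37 per unit): 25 of 37 → value 25×10/37 = 6.7568, running total 207.76
Total 207.76.

207.76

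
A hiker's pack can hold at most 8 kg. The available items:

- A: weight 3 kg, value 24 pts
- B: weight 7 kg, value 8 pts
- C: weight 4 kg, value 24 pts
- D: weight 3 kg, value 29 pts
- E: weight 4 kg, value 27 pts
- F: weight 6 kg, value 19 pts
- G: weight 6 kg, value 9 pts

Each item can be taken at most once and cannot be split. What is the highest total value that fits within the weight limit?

Check high-value combinations within 8 kg:
- D+E: weight 3+4=7, value 29+27=56
- A+D: weight 3+3=6, value 24+29=53
- C+D: weight 4+3=7, value 24+29=53
- A+E: weight 3+4=7, value 24+27=51
- C+E: weight 4+4=8, value 24+27=51
Best: 56 pts.

56 pts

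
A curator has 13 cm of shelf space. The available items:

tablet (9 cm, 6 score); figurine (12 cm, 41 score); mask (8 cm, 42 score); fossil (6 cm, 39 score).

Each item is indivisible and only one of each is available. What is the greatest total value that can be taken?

Check high-value combinations within 13 cm:
- mask: length 8, value 42
- figurine: length 12, value 41
- fossil: length 6, value 39
- tablet: length 9, value 6
Best: 42 score.

42 score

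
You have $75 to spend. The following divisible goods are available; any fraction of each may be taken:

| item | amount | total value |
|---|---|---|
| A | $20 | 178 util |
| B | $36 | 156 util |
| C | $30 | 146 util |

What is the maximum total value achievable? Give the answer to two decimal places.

Take in order of value per unit:
- A (178/20 per unit): all 20 → value 178, running total 178.00
- C (146/30 per unit): all 30 → value 146, running total 324.00
- B (156/36 per unit): 25 of 36 → value 25×156/36 = 108.3333, running total 432.33
Total 432.33.

432.33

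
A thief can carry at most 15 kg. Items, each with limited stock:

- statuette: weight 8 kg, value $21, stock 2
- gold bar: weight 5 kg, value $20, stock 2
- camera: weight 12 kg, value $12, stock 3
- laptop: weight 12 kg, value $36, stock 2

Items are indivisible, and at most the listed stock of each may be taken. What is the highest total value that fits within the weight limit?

$41

Top feasible selections:
- 1×statuette + 1×gold bar: weight 13, value 41
- 2×gold bar: weight 10, value 40
Best: $41.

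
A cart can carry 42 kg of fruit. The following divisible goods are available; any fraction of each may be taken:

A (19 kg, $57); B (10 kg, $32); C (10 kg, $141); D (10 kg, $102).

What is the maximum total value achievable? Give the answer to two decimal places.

Take in order of value per unit:
- C (141/10 per unit): all 10 → value 141, running total 141.00
- D (102/10 per unit): all 10 → value 102, running total 243.00
- B (32/10 per unit): all 10 → value 32, running total 275.00
- A (57/19 per unit): 12 of 19 → value 12×57/19 = 36.0000, running total 311.00
Total 311.00.

311.00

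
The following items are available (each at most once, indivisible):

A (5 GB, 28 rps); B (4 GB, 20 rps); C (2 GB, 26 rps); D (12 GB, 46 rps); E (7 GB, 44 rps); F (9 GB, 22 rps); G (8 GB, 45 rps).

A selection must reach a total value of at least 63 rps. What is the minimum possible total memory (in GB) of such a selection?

Subsets with value ≥ 63, sorted by total memory:
- C+E: memory 9, value 70
- C+G: memory 10, value 71
- A+B+C: memory 11, value 74
Minimum memory: 9 GB.

9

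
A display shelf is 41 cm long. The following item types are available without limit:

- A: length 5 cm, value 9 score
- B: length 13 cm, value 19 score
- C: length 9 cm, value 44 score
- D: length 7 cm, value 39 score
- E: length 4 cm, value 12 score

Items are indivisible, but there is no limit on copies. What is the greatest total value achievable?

212 score

Best value-per-unit is D at 39/7; filling with it alone gives 5×39 = 195.
Optimal mix: 1×C + 4×D + 1×E → length 41, value 212.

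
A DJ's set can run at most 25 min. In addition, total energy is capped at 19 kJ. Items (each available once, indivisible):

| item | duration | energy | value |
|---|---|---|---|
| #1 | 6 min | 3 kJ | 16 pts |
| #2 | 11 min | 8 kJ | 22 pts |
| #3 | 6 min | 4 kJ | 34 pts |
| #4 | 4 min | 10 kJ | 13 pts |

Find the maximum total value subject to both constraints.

Feasible sets respecting both limits:
- #1+#2+#3: duration 23, energy 15, value 72
- #1+#3+#4: duration 16, energy 17, value 63
- #2+#3: duration 17, energy 12, value 56
Best: 72 pts.

72 pts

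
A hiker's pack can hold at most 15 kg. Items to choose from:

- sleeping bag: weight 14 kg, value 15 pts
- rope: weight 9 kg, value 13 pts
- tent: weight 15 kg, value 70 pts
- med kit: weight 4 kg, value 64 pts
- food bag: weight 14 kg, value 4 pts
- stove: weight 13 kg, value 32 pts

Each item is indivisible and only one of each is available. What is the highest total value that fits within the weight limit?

Check high-value combinations within 15 kg:
- rope+med kit: weight 9+4=13, value 13+64=77
- tent: weight 15, value 70
- med kit: weight 4, value 64
- stove: weight 13, value 32
- sleeping bag: weight 14, value 15
Best: 77 pts.

77 pts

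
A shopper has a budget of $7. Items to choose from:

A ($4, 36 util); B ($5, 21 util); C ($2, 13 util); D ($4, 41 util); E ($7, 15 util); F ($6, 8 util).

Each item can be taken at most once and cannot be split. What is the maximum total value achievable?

54 util

Check high-value combinations within $7:
- C+D: cost 2+4=6, value 13+41=54
- A+C: cost 4+2=6, value 36+13=49
- D: cost 4, value 41
Best: 54 util.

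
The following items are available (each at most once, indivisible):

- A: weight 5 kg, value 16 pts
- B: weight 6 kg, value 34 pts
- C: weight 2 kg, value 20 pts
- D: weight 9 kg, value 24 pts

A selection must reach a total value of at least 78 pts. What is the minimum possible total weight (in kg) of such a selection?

Subsets with value ≥ 78, sorted by total weight:
- B+C+D: weight 17, value 78
- A+B+C+D: weight 22, value 94
Minimum weight: 17 kg.

17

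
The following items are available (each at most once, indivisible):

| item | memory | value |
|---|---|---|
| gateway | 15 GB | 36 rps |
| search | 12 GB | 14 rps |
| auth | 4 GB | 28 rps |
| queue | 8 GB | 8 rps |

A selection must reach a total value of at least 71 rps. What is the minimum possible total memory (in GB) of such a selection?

Subsets with value ≥ 71, sorted by total memory:
- gateway+auth+queue: memory 27, value 72
- gateway+search+auth: memory 31, value 78
- gateway+search+auth+queue: memory 39, value 86
Minimum memory: 27 GB.

27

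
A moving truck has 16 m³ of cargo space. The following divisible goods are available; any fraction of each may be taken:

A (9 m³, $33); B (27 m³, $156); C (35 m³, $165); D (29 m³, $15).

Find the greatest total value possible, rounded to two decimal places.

Take in order of value per unit:
- B (156/27 per unit): 16 of 27 → value 16×156/27 = 92.4444, running total 92.44
Total 92.44.

92.44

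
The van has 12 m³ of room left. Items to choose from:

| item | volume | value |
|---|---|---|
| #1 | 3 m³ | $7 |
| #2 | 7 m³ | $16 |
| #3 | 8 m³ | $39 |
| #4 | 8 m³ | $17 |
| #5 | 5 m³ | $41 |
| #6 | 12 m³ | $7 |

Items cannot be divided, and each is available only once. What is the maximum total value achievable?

Check high-value combinations within 12 m³:
- #2+#5: volume 7+5=12, value 16+41=57
- #1+#5: volume 3+5=8, value 7+41=48
- #1+#3: volume 3+8=11, value 7+39=46
- #5: volume 5, value 41
- #3: volume 8, value 39
Best: $57.

$57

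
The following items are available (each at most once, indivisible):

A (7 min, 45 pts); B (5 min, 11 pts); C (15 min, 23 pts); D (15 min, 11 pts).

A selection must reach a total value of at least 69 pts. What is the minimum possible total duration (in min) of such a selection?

Subsets with value ≥ 69, sorted by total duration:
- A+B+C: duration 27, value 79
- A+C+D: duration 37, value 79
- A+B+C+D: duration 42, value 90
Minimum duration: 27 min.

27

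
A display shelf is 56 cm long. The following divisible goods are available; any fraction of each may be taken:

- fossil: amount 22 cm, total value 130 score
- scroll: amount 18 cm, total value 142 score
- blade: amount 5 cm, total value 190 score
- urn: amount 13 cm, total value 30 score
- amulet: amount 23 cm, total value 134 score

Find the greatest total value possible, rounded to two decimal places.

Take in order of value per unit:
- blade (190/5 per unit): all 5 → value 190, running total 190.00
- scroll (142/18 per unit): all 18 → value 142, running total 332.00
- fossil (130/22 per unit): all 22 → value 130, running total 462.00
- amulet (134/23 per unit): 11 of 23 → value 11×134/23 = 64.0870, running total 526.09
Total 526.09.

526.09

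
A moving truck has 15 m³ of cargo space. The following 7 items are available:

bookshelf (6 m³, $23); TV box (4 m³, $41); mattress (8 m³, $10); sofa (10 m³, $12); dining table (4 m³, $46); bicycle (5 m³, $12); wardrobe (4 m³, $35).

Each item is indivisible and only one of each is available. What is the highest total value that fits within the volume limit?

$122

Check high-value combinations within 15 m³:
- TV box+dining table+wardrobe: volume 4+4+4=12, value 41+46+35=122
- bookshelf+TV box+dining table: volume 6+4+4=14, value 23+41+46=110
- bookshelf+dining table+wardrobe: volume 6+4+4=14, value 23+46+35=104
- TV box+dining table+bicycle: volume 4+4+5=13, value 41+46+12=99
- bookshelf+TV box+wardrobe: volume 6+4+4=14, value 23+41+35=99
Best: $122.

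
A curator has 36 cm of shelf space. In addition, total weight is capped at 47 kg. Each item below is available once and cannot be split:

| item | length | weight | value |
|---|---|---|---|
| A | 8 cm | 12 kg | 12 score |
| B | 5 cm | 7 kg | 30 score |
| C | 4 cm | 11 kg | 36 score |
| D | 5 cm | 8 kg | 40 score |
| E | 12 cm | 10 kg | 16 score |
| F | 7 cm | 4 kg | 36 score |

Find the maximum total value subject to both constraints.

158 score

Feasible sets respecting both limits:
- B+C+D+E+F: length 33, weight 40, value 158
- A+B+C+D+F: length 29, weight 42, value 154
- B+C+D+F: length 21, weight 30, value 142
Best: 158 score.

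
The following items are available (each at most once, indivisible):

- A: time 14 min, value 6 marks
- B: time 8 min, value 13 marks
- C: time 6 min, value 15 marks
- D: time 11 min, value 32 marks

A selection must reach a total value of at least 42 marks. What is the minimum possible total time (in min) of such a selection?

17

Subsets with value ≥ 42, sorted by total time:
- C+D: time 17, value 47
- B+D: time 19, value 45
- B+C+D: time 25, value 60
- A+C+D: time 31, value 53
Minimum time: 17 min.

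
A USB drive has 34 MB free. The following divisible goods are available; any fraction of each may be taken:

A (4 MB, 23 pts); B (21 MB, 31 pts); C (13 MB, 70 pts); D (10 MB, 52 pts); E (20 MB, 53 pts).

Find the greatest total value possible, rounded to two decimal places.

Take in order of value per unit:
- A (23/4 per unit): all 4 → value 23, running total 23.00
- C (70/13 per unit): all 13 → value 70, running total 93.00
- D (52/10 per unit): all 10 → value 52, running total 145.00
- E (53/20 per unit): 7 of 20 → value 7×53/20 = 18.5500, running total 163.55
Total 163.55.

163.55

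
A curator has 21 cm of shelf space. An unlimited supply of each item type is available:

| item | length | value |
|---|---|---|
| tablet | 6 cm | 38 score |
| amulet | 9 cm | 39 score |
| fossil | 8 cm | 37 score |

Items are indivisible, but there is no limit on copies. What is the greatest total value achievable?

115 score

Best value-per-unit is tablet at 38/6; filling with it alone gives 3×38 = 114.
Optimal mix: 2×tablet + 1×amulet → length 21, value 115.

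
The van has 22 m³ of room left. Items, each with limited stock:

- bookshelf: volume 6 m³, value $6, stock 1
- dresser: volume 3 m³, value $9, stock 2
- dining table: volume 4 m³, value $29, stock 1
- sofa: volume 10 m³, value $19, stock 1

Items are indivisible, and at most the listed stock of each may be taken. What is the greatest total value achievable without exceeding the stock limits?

$66

Best selections within volume 22 and stock limits:
- 2×dresser + 1×dining table + 1×sofa: volume 20, value 66
- 1×dresser + 1×dining table + 1×sofa: volume 17, value 57
- 1×bookshelf + 1×dining table + 1×sofa: volume 20, value 54
Best: $66.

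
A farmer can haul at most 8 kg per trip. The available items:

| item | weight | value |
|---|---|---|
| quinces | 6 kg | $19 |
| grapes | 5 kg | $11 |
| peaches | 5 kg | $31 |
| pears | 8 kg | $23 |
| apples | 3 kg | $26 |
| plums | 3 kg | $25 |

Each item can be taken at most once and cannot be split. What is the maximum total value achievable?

$57

Check high-value combinations within 8 kg:
- peaches+apples: weight 5+3=8, value 31+26=57
- peaches+plums: weight 5+3=8, value 31+25=56
- apples+plums: weight 3+3=6, value 26+25=51
- grapes+apples: weight 5+3=8, value 11+26=37
- grapes+plums: weight 5+3=8, value 11+25=36
Best: $57.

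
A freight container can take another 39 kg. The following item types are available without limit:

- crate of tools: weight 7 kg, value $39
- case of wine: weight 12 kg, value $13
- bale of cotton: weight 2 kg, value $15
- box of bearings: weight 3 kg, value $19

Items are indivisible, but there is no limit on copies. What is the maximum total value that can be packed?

$289

Best value-per-unit is bale of cotton at 15/2; filling with it alone gives 19×15 = 285.
Optimal mix: 18×bale of cotton + 1×box of bearings → weight 39, value 289.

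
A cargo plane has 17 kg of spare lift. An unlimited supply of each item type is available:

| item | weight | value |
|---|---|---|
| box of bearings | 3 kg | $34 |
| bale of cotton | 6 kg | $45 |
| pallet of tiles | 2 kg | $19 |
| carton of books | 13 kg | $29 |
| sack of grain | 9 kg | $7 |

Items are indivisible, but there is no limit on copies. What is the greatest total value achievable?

Best value-per-unit is box of bearings at 34/3; filling with it alone gives 5×34 = 170.
Optimal mix: 5×box of bearings + 1×pallet of tiles → weight 17, value 189.

$189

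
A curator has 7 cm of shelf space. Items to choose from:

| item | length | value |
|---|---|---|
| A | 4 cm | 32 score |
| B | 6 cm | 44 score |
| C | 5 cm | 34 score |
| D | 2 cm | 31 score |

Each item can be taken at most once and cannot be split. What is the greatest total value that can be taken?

Check high-value combinations within 7 cm:
- C+D: length 5+2=7, value 34+31=65
- A+D: length 4+2=6, value 32+31=63
- B: length 6, value 44
- C: length 5, value 34
Best: 65 score.

65 score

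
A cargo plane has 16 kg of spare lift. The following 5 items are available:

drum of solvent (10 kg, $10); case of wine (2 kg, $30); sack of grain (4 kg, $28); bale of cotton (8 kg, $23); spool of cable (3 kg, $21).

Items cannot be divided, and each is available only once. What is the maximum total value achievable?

Check high-value combinations within 16 kg:
- case of wine+sack of grain+bale of cotton: weight 2+4+8=14, value 30+28+23=81
- case of wine+sack of grain+spool of cable: weight 2+4+3=9, value 30+28+21=79
- case of wine+bale of cotton+spool of cable: weight 2+8+3=13, value 30+23+21=74
- sack of grain+bale of cotton+spool of cable: weight 4+8+3=15, value 28+23+21=72
- drum of solvent+case of wine+sack of grain: weight 10+2+4=16, value 10+30+28=68
Best: $81.

$81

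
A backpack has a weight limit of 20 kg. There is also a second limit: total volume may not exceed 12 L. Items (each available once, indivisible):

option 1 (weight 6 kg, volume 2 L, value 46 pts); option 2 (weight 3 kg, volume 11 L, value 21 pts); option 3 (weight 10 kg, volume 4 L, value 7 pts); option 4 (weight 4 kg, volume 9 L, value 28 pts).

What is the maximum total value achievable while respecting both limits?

74 pts

Feasible sets respecting both limits:
- option 1+option 4: weight 10, volume 11, value 74
- option 1+option 3: weight 16, volume 6, value 53
- option 1: weight 6, volume 2, value 46
- option 4: weight 4, volume 9, value 28
Best: 74 pts.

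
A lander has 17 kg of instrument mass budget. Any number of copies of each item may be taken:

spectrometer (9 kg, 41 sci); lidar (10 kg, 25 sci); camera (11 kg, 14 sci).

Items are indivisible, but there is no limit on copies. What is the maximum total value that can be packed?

41 sci

Best value-per-unit is spectrometer at 41/9, and filling with it alone uses mass 1×9=9. No mix of the others beats 1×41 = 41.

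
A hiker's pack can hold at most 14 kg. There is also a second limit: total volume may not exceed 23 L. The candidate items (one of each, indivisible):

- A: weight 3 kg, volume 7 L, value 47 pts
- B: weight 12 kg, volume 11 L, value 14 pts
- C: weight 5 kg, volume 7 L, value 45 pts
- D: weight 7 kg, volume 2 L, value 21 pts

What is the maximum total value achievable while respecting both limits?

92 pts

Feasible sets respecting both limits:
- A+C: weight 8, volume 14, value 92
- A+D: weight 10, volume 9, value 68
- C+D: weight 12, volume 9, value 66
Best: 92 pts.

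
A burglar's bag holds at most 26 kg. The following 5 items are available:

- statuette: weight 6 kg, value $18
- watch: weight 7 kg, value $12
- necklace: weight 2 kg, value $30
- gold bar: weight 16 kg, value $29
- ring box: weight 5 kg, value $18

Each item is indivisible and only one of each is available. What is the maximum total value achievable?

This is a 0/1 knapsack; check combinations near the capacity.
- statuette+watch+necklace+ring box: weight 6+7+2+5=20, value 18+12+30+18=78
- necklace+gold bar+ring box: weight 2+16+5=23, value 30+29+18=77
- statuette+necklace+gold bar: weight 6+2+16=24, value 18+30+29=77
- watch+necklace+gold bar: weight 7+2+16=25, value 12+30+29=71
Best: $78.

$78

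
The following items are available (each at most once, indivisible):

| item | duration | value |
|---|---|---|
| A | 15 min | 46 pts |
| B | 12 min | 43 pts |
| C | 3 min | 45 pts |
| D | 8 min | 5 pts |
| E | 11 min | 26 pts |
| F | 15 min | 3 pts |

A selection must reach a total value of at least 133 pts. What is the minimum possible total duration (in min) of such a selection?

30

Subsets with value ≥ 133, sorted by total duration:
- A+B+C: duration 30, value 134
- A+B+C+D: duration 38, value 139
Minimum duration: 30 min.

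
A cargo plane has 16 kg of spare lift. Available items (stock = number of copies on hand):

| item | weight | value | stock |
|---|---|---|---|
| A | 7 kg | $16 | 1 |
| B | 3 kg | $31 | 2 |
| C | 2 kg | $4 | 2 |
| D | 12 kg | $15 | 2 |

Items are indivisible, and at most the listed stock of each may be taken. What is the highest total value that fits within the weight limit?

Top feasible selections:
- 1×A + 2×B + 1×C: weight 15, value 82
- 1×A + 2×B: weight 13, value 78
- 2×B + 2×C: weight 10, value 70
- 2×B + 1×C: weight 8, value 66
Best: $82.

$82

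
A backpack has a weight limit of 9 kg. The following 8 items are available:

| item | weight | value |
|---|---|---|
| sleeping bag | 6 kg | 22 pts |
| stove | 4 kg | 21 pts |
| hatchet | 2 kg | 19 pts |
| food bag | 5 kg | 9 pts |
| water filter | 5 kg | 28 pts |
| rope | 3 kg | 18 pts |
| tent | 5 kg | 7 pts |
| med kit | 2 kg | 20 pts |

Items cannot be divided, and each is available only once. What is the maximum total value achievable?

67 pts

Check high-value combinations within 9 kg:
- hatchet+water filter+med kit: weight 2+5+2=9, value 19+28+20=67
- stove+hatchet+med kit: weight 4+2+2=8, value 21+19+20=60
- stove+rope+med kit: weight 4+3+2=9, value 21+18+20=59
- stove+hatchet+rope: weight 4+2+3=9, value 21+19+18=58
Best: 67 pts.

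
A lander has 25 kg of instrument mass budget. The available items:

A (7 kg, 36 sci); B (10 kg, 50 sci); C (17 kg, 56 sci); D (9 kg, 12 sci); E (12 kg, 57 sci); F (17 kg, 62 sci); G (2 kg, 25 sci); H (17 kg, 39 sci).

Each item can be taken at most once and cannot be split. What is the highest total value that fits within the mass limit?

Check high-value combinations within 25 kg:
- B+E+G: mass 10+12+2=24, value 50+57+25=132
- A+E+G: mass 7+12+2=21, value 36+57+25=118
- A+B+G: mass 7+10+2=19, value 36+50+25=111
- B+E: mass 10+12=22, value 50+57=107
- A+F: mass 7+17=24, value 36+62=98
Best: 132 sci.

132 sci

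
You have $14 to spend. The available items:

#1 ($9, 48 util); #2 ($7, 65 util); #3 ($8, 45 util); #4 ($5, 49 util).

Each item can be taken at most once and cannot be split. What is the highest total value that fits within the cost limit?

Check high-value combinations within $14:
- #2+#4: cost 7+5=12, value 65+49=114
- #1+#4: cost 9+5=14, value 48+49=97
- #3+#4: cost 8+5=13, value 45+49=94
Best: 114 util.

114 util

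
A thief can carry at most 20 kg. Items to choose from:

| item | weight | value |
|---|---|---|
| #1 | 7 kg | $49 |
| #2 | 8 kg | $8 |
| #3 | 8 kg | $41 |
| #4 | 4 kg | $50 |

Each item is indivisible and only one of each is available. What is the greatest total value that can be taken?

Check high-value combinations within 20 kg:
- #1+#3+#4: weight 7+8+4=19, value 49+41+50=140
- #1+#2+#4: weight 7+8+4=19, value 49+8+50=107
- #1+#4: weight 7+4=11, value 49+50=99
- #2+#3+#4: weight 8+8+4=20, value 8+41+50=99
- #3+#4: weight 8+4=12, value 41+50=91
Best: $140.

$140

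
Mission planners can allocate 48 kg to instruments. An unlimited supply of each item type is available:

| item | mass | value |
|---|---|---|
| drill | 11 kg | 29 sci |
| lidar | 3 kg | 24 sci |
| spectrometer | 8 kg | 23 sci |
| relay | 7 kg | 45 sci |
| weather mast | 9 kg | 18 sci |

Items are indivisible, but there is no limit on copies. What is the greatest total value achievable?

Best value-per-unit is lidar at 24/3, and filling with it alone uses mass 16×3=48. No mix of the others beats 16×24 = 384.

384 sci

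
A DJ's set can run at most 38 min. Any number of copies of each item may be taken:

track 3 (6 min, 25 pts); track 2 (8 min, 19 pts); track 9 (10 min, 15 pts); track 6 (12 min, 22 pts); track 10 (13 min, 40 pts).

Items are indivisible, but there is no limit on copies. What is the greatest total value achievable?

150 pts

Best value-per-unit is track 3 at 25/6, and filling with it alone uses duration 6×6=36. No mix of the others beats 6×25 = 150.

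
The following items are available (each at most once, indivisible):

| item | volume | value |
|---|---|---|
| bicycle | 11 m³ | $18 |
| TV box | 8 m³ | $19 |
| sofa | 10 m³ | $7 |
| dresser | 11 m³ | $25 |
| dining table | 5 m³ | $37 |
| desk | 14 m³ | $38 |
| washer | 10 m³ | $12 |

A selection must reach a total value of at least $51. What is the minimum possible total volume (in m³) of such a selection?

Subsets with value ≥ 51, sorted by total volume:
- TV box+dining table: volume 13, value 56
- dresser+dining table: volume 16, value 62
- bicycle+dining table: volume 16, value 55
- dining table+desk: volume 19, value 75
Minimum volume: 13 m³.

13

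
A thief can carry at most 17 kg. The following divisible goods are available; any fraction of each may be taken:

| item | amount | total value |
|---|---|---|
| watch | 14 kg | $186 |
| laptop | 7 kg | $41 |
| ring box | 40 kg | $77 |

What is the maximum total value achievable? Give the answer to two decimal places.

Take in order of value per unit:
- watch (186/14 per unit): all 14 → value 186, running total 186.00
- laptop (41/7 per unit): 3 of 7 → value 3×41/7 = 17.5714, running total 203.57
Total 203.57.

203.57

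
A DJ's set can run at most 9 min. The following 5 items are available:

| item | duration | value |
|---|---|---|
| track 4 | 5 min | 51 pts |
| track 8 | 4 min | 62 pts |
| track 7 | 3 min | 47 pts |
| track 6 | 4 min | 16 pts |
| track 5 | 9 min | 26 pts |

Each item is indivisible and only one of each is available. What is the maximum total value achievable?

Check high-value combinations within 9 min:
- track 4+track 8: duration 5+4=9, value 51+62=113
- track 8+track 7: duration 4+3=7, value 62+47=109
- track 4+track 7: duration 5+3=8, value 51+47=98
Best: 113 pts.

113 pts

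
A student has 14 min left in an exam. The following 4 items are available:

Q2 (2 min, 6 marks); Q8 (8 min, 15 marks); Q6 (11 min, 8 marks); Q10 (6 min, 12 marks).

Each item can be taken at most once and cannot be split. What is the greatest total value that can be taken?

27 marks

This is a 0/1 knapsack; check combinations near the capacity.
- Q8+Q10: time 8+6=14, value 15+12=27
- Q2+Q8: time 2+8=10, value 6+15=21
- Q2+Q10: time 2+6=8, value 6+12=18
- Q8: time 8, value 15
- Q2+Q6: time 2+11=13, value 6+8=14
Best: 27 marks.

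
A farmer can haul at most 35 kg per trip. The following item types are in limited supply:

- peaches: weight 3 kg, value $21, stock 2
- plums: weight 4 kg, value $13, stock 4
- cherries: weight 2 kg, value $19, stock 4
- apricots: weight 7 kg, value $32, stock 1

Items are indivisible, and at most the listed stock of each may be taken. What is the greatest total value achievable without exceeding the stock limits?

Top feasible selections:
- 2×peaches + 3×plums + 4×cherries + 1×apricots: weight 33, value 189
- 2×peaches + 4×plums + 3×cherries + 1×apricots: weight 35, value 183
- 1×peaches + 4×plums + 4×cherries + 1×apricots: weight 34, value 181
Best: $189.

$189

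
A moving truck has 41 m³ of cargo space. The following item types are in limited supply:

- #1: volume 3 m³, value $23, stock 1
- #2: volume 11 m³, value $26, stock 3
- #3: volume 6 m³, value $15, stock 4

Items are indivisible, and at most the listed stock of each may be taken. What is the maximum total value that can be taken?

Top feasible selections:
- 1×#1 + 1×#2 + 4×#3: volume 38, value 109
- 1×#1 + 2×#2 + 2×#3: volume 37, value 105
- 1×#1 + 3×#2: volume 36, value 101
Best: $109.

$109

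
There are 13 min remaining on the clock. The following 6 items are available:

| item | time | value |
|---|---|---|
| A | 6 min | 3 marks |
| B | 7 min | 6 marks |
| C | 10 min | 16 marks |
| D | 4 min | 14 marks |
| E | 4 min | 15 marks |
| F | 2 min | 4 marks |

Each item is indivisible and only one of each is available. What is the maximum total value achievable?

33 marks

Check high-value combinations within 13 min:
- D+E+F: time 4+4+2=10, value 14+15+4=33
- D+E: time 4+4=8, value 14+15=29
- B+E+F: time 7+4+2=13, value 6+15+4=25
Best: 33 marks.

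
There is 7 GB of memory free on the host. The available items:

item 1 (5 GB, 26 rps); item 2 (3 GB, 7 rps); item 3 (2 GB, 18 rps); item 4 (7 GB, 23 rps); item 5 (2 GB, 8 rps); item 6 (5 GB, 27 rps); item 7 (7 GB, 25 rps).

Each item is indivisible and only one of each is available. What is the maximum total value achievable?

45 rps

Check high-value combinations within 7 GB:
- item 3+item 6: memory 2+5=7, value 18+27=45
- item 1+item 3: memory 5+2=7, value 26+18=44
- item 5+item 6: memory 2+5=7, value 8+27=35
- item 1+item 5: memory 5+2=7, value 26+8=34
- item 2+item 3+item 5: memory 3+2+2=7, value 7+18+8=33
Best: 45 rps.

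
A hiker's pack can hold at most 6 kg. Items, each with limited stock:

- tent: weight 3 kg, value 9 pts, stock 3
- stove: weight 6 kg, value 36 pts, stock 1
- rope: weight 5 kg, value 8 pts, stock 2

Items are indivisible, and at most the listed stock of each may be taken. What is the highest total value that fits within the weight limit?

Top feasible selections:
- 1×stove: weight 6, value 36
- 2×tent: weight 6, value 18
Best: 36 pts.

36 pts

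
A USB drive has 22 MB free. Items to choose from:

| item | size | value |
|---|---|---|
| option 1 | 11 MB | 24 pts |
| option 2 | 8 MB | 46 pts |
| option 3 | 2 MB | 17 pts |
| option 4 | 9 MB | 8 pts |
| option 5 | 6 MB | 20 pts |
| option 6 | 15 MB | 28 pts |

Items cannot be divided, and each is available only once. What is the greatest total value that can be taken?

87 pts

Check high-value combinations within 22 MB:
- option 1+option 2+option 3: size 11+8+2=21, value 24+46+17=87
- option 2+option 3+option 5: size 8+2+6=16, value 46+17+20=83
- option 2+option 3+option 4: size 8+2+9=19, value 46+17+8=71
- option 1+option 2: size 11+8=19, value 24+46=70
Best: 87 pts.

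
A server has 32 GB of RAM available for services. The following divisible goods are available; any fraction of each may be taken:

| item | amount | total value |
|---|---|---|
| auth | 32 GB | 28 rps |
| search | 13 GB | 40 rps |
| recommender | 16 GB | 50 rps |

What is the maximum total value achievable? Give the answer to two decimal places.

Take in order of value per unit:
- recommender (50/16 per unit): all 16 → value 50, running total 50.00
- search (40/13 per unit): all 13 → value 40, running total 90.00
- auth (28/32 per unit): 3 of 32 → value 3×28/32 = 2.6250, running total 92.63
Total 92.63.

92.63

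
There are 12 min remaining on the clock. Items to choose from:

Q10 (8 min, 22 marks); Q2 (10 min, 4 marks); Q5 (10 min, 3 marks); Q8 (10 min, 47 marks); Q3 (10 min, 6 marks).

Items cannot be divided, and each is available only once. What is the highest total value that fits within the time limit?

47 marks

Check high-value combinations within 12 min:
- Q8: time 10, value 47
- Q10: time 8, value 22
- Q3: time 10, value 6
- Q2: time 10, value 4
- Q5: time 10, value 3
Best: 47 marks.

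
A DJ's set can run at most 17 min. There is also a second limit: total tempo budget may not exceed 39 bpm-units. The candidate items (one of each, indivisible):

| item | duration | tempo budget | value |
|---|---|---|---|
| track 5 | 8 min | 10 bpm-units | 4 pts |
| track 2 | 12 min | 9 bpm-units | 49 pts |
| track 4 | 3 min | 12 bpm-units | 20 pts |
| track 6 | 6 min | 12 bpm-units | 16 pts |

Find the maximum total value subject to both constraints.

Feasible sets respecting both limits:
- track 2+track 4: duration 15, tempo budget 21, value 69
- track 2: duration 12, tempo budget 9, value 49
- track 5+track 4+track 6: duration 17, tempo budget 34, value 40
- track 4+track 6: duration 9, tempo budget 24, value 36
Best: 69 pts.

69 pts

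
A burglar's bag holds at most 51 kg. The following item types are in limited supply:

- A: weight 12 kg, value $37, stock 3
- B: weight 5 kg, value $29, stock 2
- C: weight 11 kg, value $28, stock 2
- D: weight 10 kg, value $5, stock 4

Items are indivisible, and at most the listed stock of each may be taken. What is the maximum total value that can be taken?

$169

Best selections within weight 51 and stock limits:
- 3×A + 2×B: weight 46, value 169
- 2×A + 2×B + 1×C: weight 45, value 160
- 2×A + 1×B + 2×C: weight 51, value 159
Best: $169.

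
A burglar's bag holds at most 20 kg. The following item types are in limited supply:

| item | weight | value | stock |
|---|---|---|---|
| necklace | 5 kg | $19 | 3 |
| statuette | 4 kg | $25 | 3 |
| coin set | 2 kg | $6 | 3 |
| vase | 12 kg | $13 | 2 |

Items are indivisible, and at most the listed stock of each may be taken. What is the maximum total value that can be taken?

$100

Best selections within weight 20 and stock limits:
- 1×necklace + 3×statuette + 1×coin set: weight 19, value 100
- 1×necklace + 3×statuette: weight 17, value 94
- 2×necklace + 2×statuette + 1×coin set: weight 20, value 94
- 3×statuette + 3×coin set: weight 18, value 93
Best: $100.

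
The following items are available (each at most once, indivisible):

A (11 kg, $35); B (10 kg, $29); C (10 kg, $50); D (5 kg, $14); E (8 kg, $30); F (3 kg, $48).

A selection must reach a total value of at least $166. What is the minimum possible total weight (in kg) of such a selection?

Subsets with value ≥ 166, sorted by total weight:
- B+C+D+E+F: weight 36, value 171
- A+C+D+E+F: weight 37, value 177
Minimum weight: 36 kg.

36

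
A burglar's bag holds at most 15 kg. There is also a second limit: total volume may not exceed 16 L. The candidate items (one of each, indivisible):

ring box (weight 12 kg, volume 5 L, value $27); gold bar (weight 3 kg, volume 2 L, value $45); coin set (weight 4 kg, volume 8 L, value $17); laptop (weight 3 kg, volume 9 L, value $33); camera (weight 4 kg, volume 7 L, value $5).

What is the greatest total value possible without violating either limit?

$78

Feasible sets respecting both limits:
- gold bar+laptop: weight 6, volume 11, value 78
- ring box+gold bar: weight 15, volume 7, value 72
- gold bar+coin set: weight 7, volume 10, value 62
- ring box+laptop: weight 15, volume 14, value 60
Best: $78.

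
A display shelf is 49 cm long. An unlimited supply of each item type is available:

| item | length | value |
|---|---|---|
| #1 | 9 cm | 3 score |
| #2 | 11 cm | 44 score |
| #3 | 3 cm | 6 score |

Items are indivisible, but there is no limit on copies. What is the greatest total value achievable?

Best value-per-unit is #2 at 44/11; filling with it alone gives 4×44 = 176.
Optimal mix: 4×#2 + 1×#3 → length 47, value 182.

182 score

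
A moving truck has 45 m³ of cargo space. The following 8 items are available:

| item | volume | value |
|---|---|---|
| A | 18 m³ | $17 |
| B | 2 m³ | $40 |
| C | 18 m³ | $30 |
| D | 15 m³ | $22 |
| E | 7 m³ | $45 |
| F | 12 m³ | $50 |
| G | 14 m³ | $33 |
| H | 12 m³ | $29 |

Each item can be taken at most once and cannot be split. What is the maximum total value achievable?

$168

Check high-value combinations within 45 m³:
- B+E+F+G: volume 2+7+12+14=35, value 40+45+50+33=168
- B+C+E+F: volume 2+18+7+12=39, value 40+30+45+50=165
- B+E+F+H: volume 2+7+12+12=33, value 40+45+50+29=164
Best: $168.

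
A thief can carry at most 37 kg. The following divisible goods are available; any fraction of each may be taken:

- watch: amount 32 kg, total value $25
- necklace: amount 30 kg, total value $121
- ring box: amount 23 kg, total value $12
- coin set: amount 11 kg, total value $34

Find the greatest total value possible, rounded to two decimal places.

Take in order of value per unit:
- necklace (121/30 per unit): all 30 → value 121, running total 121.00
- coin set (34/11 per unit): 7 of 11 → value 7×34/11 = 21.6364, running total 142.64
Total 142.64.

142.64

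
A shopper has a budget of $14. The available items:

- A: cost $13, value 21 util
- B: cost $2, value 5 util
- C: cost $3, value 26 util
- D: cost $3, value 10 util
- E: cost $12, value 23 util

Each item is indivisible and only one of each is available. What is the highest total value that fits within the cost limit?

Check high-value combinations within $14:
- B+C+D: cost 2+3+3=8, value 5+26+10=41
- C+D: cost 3+3=6, value 26+10=36
- B+C: cost 2+3=5, value 5+26=31
- B+E: cost 2+12=14, value 5+23=28
Best: 41 util.

41 util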